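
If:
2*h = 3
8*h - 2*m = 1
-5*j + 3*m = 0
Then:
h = 3/2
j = 33/10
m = 11/2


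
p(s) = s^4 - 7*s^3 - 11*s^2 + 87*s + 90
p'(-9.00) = -4332.00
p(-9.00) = 10080.00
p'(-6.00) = -1401.00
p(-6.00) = 1980.00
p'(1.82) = 1.51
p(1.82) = 180.68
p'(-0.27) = 91.33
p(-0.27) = 65.85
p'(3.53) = -76.39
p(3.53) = 107.41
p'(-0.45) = 92.28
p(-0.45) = 49.30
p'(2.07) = -13.04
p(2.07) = 179.23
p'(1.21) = 36.72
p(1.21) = 168.91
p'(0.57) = 68.38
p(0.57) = 134.83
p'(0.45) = 73.21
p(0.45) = 126.33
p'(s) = 4*s^3 - 21*s^2 - 22*s + 87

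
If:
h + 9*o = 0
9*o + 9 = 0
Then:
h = 9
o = -1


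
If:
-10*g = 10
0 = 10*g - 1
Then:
No Solution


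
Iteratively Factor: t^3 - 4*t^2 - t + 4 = (t - 1)*(t^2 - 3*t - 4) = (t - 1)*(t + 1)*(t - 4)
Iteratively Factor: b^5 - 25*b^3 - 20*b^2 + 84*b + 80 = (b + 2)*(b^4 - 2*b^3 - 21*b^2 + 22*b + 40) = (b + 1)*(b + 2)*(b^3 - 3*b^2 - 18*b + 40) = (b - 5)*(b + 1)*(b + 2)*(b^2 + 2*b - 8) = (b - 5)*(b + 1)*(b + 2)*(b + 4)*(b - 2)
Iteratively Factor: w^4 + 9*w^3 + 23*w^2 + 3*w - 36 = (w + 4)*(w^3 + 5*w^2 + 3*w - 9) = (w + 3)*(w + 4)*(w^2 + 2*w - 3) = (w - 1)*(w + 3)*(w + 4)*(w + 3)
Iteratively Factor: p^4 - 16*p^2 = (p - 4)*(p^3 + 4*p^2) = p*(p - 4)*(p^2 + 4*p) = p^2*(p - 4)*(p + 4)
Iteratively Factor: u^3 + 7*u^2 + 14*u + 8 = (u + 1)*(u^2 + 6*u + 8) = (u + 1)*(u + 2)*(u + 4)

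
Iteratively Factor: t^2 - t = (t)*(t - 1)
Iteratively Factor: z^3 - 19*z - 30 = (z - 5)*(z^2 + 5*z + 6) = (z - 5)*(z + 3)*(z + 2)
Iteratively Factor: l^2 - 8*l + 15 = (l - 5)*(l - 3)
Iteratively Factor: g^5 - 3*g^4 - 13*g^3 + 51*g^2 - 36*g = (g)*(g^4 - 3*g^3 - 13*g^2 + 51*g - 36) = g*(g - 3)*(g^3 - 13*g + 12) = g*(g - 3)*(g - 1)*(g^2 + g - 12) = g*(g - 3)^2*(g - 1)*(g + 4)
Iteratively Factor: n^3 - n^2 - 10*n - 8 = (n + 2)*(n^2 - 3*n - 4) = (n + 1)*(n + 2)*(n - 4)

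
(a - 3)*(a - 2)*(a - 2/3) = a^3 - 17*a^2/3 + 28*a/3 - 4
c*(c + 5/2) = c^2 + 5*c/2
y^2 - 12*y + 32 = (y - 8)*(y - 4)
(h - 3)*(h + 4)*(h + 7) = h^3 + 8*h^2 - 5*h - 84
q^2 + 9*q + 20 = (q + 4)*(q + 5)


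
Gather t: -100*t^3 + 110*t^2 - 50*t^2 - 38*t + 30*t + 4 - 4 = -100*t^3 + 60*t^2 - 8*t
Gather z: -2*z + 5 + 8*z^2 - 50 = 8*z^2 - 2*z - 45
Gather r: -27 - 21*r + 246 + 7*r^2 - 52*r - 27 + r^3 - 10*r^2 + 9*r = r^3 - 3*r^2 - 64*r + 192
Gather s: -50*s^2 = -50*s^2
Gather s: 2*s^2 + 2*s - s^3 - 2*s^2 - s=-s^3 + s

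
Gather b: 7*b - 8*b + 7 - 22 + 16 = 1 - b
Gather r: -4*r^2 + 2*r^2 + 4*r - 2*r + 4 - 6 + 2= -2*r^2 + 2*r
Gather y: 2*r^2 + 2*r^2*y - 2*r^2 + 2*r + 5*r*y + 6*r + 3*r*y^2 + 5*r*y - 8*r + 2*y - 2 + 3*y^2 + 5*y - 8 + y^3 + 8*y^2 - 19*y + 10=y^3 + y^2*(3*r + 11) + y*(2*r^2 + 10*r - 12)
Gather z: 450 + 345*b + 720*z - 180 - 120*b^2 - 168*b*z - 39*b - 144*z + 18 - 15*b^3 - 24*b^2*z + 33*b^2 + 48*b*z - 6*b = -15*b^3 - 87*b^2 + 300*b + z*(-24*b^2 - 120*b + 576) + 288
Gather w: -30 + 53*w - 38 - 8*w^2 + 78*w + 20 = -8*w^2 + 131*w - 48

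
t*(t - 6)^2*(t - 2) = t^4 - 14*t^3 + 60*t^2 - 72*t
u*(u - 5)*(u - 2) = u^3 - 7*u^2 + 10*u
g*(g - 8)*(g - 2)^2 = g^4 - 12*g^3 + 36*g^2 - 32*g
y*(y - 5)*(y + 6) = y^3 + y^2 - 30*y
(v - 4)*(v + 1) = v^2 - 3*v - 4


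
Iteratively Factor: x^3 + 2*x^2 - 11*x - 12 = (x + 1)*(x^2 + x - 12) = (x + 1)*(x + 4)*(x - 3)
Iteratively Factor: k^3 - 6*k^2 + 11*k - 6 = (k - 1)*(k^2 - 5*k + 6) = (k - 2)*(k - 1)*(k - 3)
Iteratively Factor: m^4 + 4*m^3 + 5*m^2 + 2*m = (m)*(m^3 + 4*m^2 + 5*m + 2) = m*(m + 2)*(m^2 + 2*m + 1) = m*(m + 1)*(m + 2)*(m + 1)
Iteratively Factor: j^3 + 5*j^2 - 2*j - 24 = (j + 3)*(j^2 + 2*j - 8) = (j + 3)*(j + 4)*(j - 2)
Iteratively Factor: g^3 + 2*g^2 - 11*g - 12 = (g + 4)*(g^2 - 2*g - 3) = (g - 3)*(g + 4)*(g + 1)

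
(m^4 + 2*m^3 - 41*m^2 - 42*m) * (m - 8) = m^5 - 6*m^4 - 57*m^3 + 286*m^2 + 336*m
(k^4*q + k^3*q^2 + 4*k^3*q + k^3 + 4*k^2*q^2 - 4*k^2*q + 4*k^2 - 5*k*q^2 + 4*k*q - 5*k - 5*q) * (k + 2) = k^5*q + k^4*q^2 + 6*k^4*q + k^4 + 6*k^3*q^2 + 4*k^3*q + 6*k^3 + 3*k^2*q^2 - 4*k^2*q + 3*k^2 - 10*k*q^2 + 3*k*q - 10*k - 10*q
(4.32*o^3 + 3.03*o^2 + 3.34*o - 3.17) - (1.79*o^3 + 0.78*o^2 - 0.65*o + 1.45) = 2.53*o^3 + 2.25*o^2 + 3.99*o - 4.62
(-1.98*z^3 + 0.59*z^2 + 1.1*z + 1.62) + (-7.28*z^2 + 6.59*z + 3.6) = -1.98*z^3 - 6.69*z^2 + 7.69*z + 5.22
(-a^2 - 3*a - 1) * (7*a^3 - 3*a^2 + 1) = -7*a^5 - 18*a^4 + 2*a^3 + 2*a^2 - 3*a - 1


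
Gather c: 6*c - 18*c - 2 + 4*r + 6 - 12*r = -12*c - 8*r + 4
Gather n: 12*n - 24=12*n - 24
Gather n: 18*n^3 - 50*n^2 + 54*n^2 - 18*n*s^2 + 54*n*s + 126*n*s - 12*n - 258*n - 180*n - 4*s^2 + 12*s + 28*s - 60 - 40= 18*n^3 + 4*n^2 + n*(-18*s^2 + 180*s - 450) - 4*s^2 + 40*s - 100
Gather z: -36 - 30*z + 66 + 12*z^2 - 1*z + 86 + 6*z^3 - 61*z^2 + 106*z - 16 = 6*z^3 - 49*z^2 + 75*z + 100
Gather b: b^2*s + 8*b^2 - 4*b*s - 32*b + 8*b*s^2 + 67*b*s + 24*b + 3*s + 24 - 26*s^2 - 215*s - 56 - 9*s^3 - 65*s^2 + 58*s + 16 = b^2*(s + 8) + b*(8*s^2 + 63*s - 8) - 9*s^3 - 91*s^2 - 154*s - 16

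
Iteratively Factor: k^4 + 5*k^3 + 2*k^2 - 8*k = (k + 2)*(k^3 + 3*k^2 - 4*k) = (k - 1)*(k + 2)*(k^2 + 4*k) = k*(k - 1)*(k + 2)*(k + 4)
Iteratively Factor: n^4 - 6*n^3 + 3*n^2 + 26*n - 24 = (n - 4)*(n^3 - 2*n^2 - 5*n + 6) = (n - 4)*(n - 3)*(n^2 + n - 2) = (n - 4)*(n - 3)*(n + 2)*(n - 1)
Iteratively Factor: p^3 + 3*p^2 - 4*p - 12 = (p + 3)*(p^2 - 4) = (p - 2)*(p + 3)*(p + 2)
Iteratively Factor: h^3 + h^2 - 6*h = (h - 2)*(h^2 + 3*h) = h*(h - 2)*(h + 3)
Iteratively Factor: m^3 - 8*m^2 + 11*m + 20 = (m + 1)*(m^2 - 9*m + 20) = (m - 5)*(m + 1)*(m - 4)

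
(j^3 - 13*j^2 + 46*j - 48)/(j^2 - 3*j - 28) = (-j^3 + 13*j^2 - 46*j + 48)/(-j^2 + 3*j + 28)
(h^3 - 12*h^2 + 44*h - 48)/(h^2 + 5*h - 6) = (h^3 - 12*h^2 + 44*h - 48)/(h^2 + 5*h - 6)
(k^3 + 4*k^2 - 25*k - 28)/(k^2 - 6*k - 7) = (k^2 + 3*k - 28)/(k - 7)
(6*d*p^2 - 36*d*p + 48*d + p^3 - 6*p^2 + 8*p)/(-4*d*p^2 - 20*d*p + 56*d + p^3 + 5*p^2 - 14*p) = (6*d*p - 24*d + p^2 - 4*p)/(-4*d*p - 28*d + p^2 + 7*p)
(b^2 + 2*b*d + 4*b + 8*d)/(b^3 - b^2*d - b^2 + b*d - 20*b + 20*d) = (b + 2*d)/(b^2 - b*d - 5*b + 5*d)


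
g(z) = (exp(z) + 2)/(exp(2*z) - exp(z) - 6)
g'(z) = (exp(z) + 2)*(-2*exp(2*z) + exp(z))/(exp(2*z) - exp(z) - 6)^2 + exp(z)/(exp(2*z) - exp(z) - 6)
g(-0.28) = -0.45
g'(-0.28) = -0.15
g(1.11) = 29.10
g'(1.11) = -2570.40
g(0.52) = -0.76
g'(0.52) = -0.97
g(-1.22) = -0.37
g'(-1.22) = -0.04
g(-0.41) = -0.43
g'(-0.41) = -0.12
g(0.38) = -0.65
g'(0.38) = -0.62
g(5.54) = 0.00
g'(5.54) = -0.00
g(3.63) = 0.03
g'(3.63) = -0.03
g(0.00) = -0.50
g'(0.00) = -0.25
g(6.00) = 0.00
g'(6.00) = 0.00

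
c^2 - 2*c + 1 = (c - 1)^2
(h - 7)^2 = h^2 - 14*h + 49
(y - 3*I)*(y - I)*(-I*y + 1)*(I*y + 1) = y^4 - 4*I*y^3 - 2*y^2 - 4*I*y - 3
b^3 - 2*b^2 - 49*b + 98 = (b - 7)*(b - 2)*(b + 7)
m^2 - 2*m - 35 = (m - 7)*(m + 5)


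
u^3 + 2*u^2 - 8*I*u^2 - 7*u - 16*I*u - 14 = (u + 2)*(u - 7*I)*(u - I)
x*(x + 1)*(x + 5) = x^3 + 6*x^2 + 5*x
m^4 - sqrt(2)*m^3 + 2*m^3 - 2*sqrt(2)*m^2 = m^2*(m + 2)*(m - sqrt(2))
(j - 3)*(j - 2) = j^2 - 5*j + 6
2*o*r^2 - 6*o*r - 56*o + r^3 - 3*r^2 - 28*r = (2*o + r)*(r - 7)*(r + 4)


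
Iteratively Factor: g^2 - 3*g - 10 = (g - 5)*(g + 2)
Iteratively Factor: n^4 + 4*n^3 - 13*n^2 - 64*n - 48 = (n - 4)*(n^3 + 8*n^2 + 19*n + 12) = (n - 4)*(n + 4)*(n^2 + 4*n + 3) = (n - 4)*(n + 3)*(n + 4)*(n + 1)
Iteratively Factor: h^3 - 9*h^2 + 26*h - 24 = (h - 4)*(h^2 - 5*h + 6) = (h - 4)*(h - 3)*(h - 2)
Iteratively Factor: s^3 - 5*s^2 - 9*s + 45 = (s - 3)*(s^2 - 2*s - 15) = (s - 5)*(s - 3)*(s + 3)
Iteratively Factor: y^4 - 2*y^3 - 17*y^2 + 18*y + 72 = (y + 3)*(y^3 - 5*y^2 - 2*y + 24) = (y - 3)*(y + 3)*(y^2 - 2*y - 8) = (y - 3)*(y + 2)*(y + 3)*(y - 4)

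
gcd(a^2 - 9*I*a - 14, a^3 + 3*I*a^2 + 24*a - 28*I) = a - 2*I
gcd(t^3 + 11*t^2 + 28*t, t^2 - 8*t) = t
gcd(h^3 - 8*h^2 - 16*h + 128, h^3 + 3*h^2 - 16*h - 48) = h^2 - 16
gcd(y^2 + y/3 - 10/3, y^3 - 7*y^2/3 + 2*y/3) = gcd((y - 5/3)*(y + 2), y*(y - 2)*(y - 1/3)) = 1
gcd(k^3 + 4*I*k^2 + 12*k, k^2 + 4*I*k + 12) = k^2 + 4*I*k + 12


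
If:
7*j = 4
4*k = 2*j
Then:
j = 4/7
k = 2/7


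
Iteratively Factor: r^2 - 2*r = (r - 2)*(r)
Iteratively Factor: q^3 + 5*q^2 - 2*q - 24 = (q + 3)*(q^2 + 2*q - 8) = (q + 3)*(q + 4)*(q - 2)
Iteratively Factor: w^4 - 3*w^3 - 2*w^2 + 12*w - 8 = (w - 2)*(w^3 - w^2 - 4*w + 4) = (w - 2)*(w + 2)*(w^2 - 3*w + 2) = (w - 2)^2*(w + 2)*(w - 1)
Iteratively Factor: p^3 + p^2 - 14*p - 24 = (p + 2)*(p^2 - p - 12) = (p + 2)*(p + 3)*(p - 4)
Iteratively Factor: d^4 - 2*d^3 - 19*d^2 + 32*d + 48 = (d - 4)*(d^3 + 2*d^2 - 11*d - 12) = (d - 4)*(d - 3)*(d^2 + 5*d + 4) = (d - 4)*(d - 3)*(d + 4)*(d + 1)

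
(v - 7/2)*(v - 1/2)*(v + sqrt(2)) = v^3 - 4*v^2 + sqrt(2)*v^2 - 4*sqrt(2)*v + 7*v/4 + 7*sqrt(2)/4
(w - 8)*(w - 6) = w^2 - 14*w + 48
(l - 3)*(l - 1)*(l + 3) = l^3 - l^2 - 9*l + 9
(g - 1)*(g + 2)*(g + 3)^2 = g^4 + 7*g^3 + 13*g^2 - 3*g - 18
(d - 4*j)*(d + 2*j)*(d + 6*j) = d^3 + 4*d^2*j - 20*d*j^2 - 48*j^3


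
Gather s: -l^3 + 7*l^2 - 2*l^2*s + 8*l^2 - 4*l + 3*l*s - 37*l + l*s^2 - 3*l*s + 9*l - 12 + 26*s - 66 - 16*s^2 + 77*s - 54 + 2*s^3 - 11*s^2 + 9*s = -l^3 + 15*l^2 - 32*l + 2*s^3 + s^2*(l - 27) + s*(112 - 2*l^2) - 132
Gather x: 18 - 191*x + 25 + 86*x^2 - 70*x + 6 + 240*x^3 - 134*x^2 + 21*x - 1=240*x^3 - 48*x^2 - 240*x + 48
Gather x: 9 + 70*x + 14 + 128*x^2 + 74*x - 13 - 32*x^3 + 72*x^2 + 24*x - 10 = -32*x^3 + 200*x^2 + 168*x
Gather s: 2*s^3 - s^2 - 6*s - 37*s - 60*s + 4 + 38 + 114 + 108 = 2*s^3 - s^2 - 103*s + 264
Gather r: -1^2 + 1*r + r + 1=2*r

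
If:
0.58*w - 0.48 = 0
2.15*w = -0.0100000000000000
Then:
No Solution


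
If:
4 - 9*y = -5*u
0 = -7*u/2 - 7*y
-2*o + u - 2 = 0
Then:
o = -23/19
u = -8/19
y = 4/19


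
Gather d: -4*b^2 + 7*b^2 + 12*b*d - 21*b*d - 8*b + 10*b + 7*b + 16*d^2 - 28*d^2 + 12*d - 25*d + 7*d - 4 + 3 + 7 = 3*b^2 + 9*b - 12*d^2 + d*(-9*b - 6) + 6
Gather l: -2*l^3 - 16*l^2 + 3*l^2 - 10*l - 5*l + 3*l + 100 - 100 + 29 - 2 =-2*l^3 - 13*l^2 - 12*l + 27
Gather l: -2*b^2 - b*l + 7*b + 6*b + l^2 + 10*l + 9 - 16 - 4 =-2*b^2 + 13*b + l^2 + l*(10 - b) - 11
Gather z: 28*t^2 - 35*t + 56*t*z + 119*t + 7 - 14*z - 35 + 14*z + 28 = 28*t^2 + 56*t*z + 84*t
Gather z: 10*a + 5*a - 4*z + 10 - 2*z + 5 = 15*a - 6*z + 15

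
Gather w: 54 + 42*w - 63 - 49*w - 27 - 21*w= -28*w - 36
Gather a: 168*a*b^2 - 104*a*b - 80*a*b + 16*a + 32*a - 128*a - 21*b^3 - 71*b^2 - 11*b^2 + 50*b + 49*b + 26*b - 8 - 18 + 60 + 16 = a*(168*b^2 - 184*b - 80) - 21*b^3 - 82*b^2 + 125*b + 50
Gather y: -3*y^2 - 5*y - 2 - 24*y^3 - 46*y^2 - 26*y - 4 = -24*y^3 - 49*y^2 - 31*y - 6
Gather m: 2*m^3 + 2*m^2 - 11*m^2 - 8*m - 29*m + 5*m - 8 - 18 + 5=2*m^3 - 9*m^2 - 32*m - 21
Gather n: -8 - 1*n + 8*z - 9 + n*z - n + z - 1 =n*(z - 2) + 9*z - 18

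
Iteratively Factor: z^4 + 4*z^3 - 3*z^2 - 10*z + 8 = (z - 1)*(z^3 + 5*z^2 + 2*z - 8) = (z - 1)^2*(z^2 + 6*z + 8) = (z - 1)^2*(z + 2)*(z + 4)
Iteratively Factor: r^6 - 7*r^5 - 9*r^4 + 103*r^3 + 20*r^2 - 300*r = (r + 3)*(r^5 - 10*r^4 + 21*r^3 + 40*r^2 - 100*r) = (r - 5)*(r + 3)*(r^4 - 5*r^3 - 4*r^2 + 20*r) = (r - 5)*(r - 2)*(r + 3)*(r^3 - 3*r^2 - 10*r) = r*(r - 5)*(r - 2)*(r + 3)*(r^2 - 3*r - 10) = r*(r - 5)^2*(r - 2)*(r + 3)*(r + 2)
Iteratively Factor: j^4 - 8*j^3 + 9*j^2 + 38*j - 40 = (j - 5)*(j^3 - 3*j^2 - 6*j + 8) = (j - 5)*(j - 1)*(j^2 - 2*j - 8) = (j - 5)*(j - 1)*(j + 2)*(j - 4)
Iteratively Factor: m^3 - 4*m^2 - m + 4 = (m + 1)*(m^2 - 5*m + 4) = (m - 1)*(m + 1)*(m - 4)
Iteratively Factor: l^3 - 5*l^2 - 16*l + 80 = (l - 4)*(l^2 - l - 20) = (l - 5)*(l - 4)*(l + 4)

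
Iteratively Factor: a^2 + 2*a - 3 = (a + 3)*(a - 1)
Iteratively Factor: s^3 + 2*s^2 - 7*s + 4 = (s - 1)*(s^2 + 3*s - 4) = (s - 1)^2*(s + 4)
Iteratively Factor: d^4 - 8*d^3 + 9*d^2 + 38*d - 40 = (d - 1)*(d^3 - 7*d^2 + 2*d + 40) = (d - 5)*(d - 1)*(d^2 - 2*d - 8) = (d - 5)*(d - 1)*(d + 2)*(d - 4)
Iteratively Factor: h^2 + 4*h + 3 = (h + 1)*(h + 3)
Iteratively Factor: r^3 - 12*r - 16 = (r + 2)*(r^2 - 2*r - 8) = (r - 4)*(r + 2)*(r + 2)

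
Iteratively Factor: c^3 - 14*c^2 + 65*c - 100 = (c - 5)*(c^2 - 9*c + 20) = (c - 5)^2*(c - 4)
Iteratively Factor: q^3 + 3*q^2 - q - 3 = (q + 1)*(q^2 + 2*q - 3) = (q + 1)*(q + 3)*(q - 1)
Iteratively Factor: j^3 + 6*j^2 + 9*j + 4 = (j + 4)*(j^2 + 2*j + 1) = (j + 1)*(j + 4)*(j + 1)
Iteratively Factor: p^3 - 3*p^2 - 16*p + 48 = (p - 4)*(p^2 + p - 12) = (p - 4)*(p + 4)*(p - 3)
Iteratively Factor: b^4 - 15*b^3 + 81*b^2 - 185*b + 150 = (b - 5)*(b^3 - 10*b^2 + 31*b - 30) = (b - 5)*(b - 2)*(b^2 - 8*b + 15) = (b - 5)*(b - 3)*(b - 2)*(b - 5)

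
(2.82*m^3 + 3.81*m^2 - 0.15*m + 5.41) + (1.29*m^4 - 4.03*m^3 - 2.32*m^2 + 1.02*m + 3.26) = 1.29*m^4 - 1.21*m^3 + 1.49*m^2 + 0.87*m + 8.67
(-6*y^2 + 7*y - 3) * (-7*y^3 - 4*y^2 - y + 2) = 42*y^5 - 25*y^4 - y^3 - 7*y^2 + 17*y - 6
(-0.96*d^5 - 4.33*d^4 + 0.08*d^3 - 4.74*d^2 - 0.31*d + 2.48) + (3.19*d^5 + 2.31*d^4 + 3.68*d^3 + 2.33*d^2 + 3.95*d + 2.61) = 2.23*d^5 - 2.02*d^4 + 3.76*d^3 - 2.41*d^2 + 3.64*d + 5.09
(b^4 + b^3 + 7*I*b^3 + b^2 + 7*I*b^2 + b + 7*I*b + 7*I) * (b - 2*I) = b^5 + b^4 + 5*I*b^4 + 15*b^3 + 5*I*b^3 + 15*b^2 + 5*I*b^2 + 14*b + 5*I*b + 14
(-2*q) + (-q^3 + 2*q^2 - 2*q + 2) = -q^3 + 2*q^2 - 4*q + 2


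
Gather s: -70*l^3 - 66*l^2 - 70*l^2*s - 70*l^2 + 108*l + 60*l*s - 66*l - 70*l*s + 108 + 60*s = -70*l^3 - 136*l^2 + 42*l + s*(-70*l^2 - 10*l + 60) + 108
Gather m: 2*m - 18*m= -16*m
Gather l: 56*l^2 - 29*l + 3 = 56*l^2 - 29*l + 3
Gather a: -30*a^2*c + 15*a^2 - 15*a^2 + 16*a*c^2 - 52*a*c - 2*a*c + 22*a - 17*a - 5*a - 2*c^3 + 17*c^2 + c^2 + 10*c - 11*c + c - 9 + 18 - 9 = -30*a^2*c + a*(16*c^2 - 54*c) - 2*c^3 + 18*c^2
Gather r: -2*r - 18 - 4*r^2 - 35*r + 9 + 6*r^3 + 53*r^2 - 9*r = 6*r^3 + 49*r^2 - 46*r - 9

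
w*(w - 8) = w^2 - 8*w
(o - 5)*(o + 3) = o^2 - 2*o - 15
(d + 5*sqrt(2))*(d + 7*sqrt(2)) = d^2 + 12*sqrt(2)*d + 70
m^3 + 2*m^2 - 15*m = m*(m - 3)*(m + 5)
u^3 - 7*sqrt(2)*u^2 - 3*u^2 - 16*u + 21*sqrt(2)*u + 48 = (u - 3)*(u - 8*sqrt(2))*(u + sqrt(2))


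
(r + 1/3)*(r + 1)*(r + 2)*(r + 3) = r^4 + 19*r^3/3 + 13*r^2 + 29*r/3 + 2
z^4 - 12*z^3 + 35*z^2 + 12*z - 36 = (z - 6)^2*(z - 1)*(z + 1)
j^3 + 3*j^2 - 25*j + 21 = (j - 3)*(j - 1)*(j + 7)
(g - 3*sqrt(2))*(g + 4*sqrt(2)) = g^2 + sqrt(2)*g - 24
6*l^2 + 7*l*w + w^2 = (l + w)*(6*l + w)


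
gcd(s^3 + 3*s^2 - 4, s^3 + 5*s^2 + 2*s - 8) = s^2 + s - 2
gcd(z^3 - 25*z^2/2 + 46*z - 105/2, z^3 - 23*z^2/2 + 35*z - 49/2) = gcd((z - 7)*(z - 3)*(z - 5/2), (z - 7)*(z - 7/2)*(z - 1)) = z - 7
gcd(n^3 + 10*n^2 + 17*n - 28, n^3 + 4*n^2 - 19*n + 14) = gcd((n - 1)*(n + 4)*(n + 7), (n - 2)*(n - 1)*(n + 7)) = n^2 + 6*n - 7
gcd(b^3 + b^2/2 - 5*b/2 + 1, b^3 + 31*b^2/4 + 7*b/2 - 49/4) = b - 1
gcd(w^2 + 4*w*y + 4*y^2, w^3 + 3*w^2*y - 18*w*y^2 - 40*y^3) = w + 2*y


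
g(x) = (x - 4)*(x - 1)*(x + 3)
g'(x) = (x - 4)*(x - 1) + (x - 4)*(x + 3) + (x - 1)*(x + 3) = 3*x^2 - 4*x - 11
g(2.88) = -12.38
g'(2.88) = 2.36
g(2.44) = -12.22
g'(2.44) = -2.90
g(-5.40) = -144.38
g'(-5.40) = 98.08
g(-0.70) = 18.38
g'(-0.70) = -6.73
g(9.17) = 514.05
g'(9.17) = 204.59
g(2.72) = -12.59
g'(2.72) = 0.32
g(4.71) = 20.31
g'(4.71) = 36.71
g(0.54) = 5.63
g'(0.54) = -12.29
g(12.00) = 1320.00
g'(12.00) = 373.00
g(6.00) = 90.00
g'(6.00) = 73.00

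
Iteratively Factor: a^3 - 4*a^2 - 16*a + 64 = (a - 4)*(a^2 - 16) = (a - 4)*(a + 4)*(a - 4)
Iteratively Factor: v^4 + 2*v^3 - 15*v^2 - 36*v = (v + 3)*(v^3 - v^2 - 12*v) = v*(v + 3)*(v^2 - v - 12) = v*(v - 4)*(v + 3)*(v + 3)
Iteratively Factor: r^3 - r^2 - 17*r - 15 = (r + 1)*(r^2 - 2*r - 15) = (r + 1)*(r + 3)*(r - 5)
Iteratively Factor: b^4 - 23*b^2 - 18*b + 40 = (b - 5)*(b^3 + 5*b^2 + 2*b - 8) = (b - 5)*(b - 1)*(b^2 + 6*b + 8) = (b - 5)*(b - 1)*(b + 2)*(b + 4)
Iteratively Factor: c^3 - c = (c)*(c^2 - 1) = c*(c - 1)*(c + 1)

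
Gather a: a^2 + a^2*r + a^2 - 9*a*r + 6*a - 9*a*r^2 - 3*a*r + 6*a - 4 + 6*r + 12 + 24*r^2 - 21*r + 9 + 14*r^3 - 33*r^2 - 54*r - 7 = a^2*(r + 2) + a*(-9*r^2 - 12*r + 12) + 14*r^3 - 9*r^2 - 69*r + 10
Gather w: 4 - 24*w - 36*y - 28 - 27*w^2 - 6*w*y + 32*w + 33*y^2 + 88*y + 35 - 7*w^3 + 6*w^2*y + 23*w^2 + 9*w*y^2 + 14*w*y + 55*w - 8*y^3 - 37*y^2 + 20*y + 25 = -7*w^3 + w^2*(6*y - 4) + w*(9*y^2 + 8*y + 63) - 8*y^3 - 4*y^2 + 72*y + 36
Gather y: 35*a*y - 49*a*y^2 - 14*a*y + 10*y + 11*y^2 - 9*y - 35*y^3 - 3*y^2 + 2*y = -35*y^3 + y^2*(8 - 49*a) + y*(21*a + 3)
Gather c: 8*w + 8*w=16*w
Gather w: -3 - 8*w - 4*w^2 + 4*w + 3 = -4*w^2 - 4*w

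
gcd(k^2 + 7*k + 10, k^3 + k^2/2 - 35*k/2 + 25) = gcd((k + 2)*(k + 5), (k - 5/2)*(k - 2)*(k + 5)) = k + 5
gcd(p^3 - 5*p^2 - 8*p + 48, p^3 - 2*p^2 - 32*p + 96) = p^2 - 8*p + 16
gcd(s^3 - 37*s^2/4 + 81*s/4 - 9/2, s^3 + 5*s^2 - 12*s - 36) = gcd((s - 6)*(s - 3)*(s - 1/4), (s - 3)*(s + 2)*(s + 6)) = s - 3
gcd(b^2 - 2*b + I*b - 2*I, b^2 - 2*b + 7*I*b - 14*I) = b - 2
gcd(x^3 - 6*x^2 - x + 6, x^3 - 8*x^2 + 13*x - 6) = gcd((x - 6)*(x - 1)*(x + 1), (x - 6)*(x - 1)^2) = x^2 - 7*x + 6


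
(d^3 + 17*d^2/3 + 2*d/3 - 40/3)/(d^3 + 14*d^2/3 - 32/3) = (d + 5)/(d + 4)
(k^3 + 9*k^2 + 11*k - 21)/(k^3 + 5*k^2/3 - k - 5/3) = 3*(k^2 + 10*k + 21)/(3*k^2 + 8*k + 5)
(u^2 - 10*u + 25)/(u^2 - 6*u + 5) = (u - 5)/(u - 1)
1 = 1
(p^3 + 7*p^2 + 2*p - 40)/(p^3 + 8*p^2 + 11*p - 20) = (p - 2)/(p - 1)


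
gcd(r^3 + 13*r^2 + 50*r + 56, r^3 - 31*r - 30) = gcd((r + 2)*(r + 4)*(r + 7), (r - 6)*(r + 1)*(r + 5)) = 1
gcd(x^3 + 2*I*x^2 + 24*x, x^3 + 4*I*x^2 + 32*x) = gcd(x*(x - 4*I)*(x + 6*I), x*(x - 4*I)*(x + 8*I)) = x^2 - 4*I*x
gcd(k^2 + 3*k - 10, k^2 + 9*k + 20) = k + 5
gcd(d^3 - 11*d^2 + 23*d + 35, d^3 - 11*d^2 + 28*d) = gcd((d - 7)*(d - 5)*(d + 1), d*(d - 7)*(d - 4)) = d - 7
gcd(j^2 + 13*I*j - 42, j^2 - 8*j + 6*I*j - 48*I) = j + 6*I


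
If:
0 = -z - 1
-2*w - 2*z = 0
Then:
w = 1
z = -1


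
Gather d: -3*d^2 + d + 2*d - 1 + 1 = -3*d^2 + 3*d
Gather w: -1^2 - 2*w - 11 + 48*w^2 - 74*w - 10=48*w^2 - 76*w - 22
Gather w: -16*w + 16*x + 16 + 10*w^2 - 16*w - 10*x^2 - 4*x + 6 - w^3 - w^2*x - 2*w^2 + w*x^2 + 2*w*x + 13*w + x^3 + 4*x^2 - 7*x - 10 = -w^3 + w^2*(8 - x) + w*(x^2 + 2*x - 19) + x^3 - 6*x^2 + 5*x + 12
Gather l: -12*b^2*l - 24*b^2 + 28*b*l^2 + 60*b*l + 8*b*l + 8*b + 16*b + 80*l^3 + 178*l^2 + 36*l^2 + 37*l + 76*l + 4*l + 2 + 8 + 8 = -24*b^2 + 24*b + 80*l^3 + l^2*(28*b + 214) + l*(-12*b^2 + 68*b + 117) + 18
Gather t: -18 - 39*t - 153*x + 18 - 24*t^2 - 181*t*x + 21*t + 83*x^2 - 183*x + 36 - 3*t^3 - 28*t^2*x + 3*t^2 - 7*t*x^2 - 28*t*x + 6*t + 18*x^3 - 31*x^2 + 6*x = -3*t^3 + t^2*(-28*x - 21) + t*(-7*x^2 - 209*x - 12) + 18*x^3 + 52*x^2 - 330*x + 36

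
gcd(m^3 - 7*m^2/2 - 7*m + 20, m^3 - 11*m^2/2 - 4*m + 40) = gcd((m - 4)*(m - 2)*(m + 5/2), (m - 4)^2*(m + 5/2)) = m^2 - 3*m/2 - 10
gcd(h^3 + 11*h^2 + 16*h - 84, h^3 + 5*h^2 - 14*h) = h^2 + 5*h - 14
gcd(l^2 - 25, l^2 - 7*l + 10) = l - 5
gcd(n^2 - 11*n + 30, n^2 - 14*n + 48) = n - 6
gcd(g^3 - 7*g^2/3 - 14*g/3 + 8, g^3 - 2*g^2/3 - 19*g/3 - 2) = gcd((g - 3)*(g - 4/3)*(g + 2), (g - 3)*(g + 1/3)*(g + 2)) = g^2 - g - 6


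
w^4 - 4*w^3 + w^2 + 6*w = w*(w - 3)*(w - 2)*(w + 1)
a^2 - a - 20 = (a - 5)*(a + 4)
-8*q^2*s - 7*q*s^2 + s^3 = s*(-8*q + s)*(q + s)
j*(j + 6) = j^2 + 6*j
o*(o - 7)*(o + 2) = o^3 - 5*o^2 - 14*o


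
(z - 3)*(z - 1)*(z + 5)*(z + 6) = z^4 + 7*z^3 - 11*z^2 - 87*z + 90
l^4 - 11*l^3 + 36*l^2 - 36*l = l*(l - 6)*(l - 3)*(l - 2)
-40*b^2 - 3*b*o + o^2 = (-8*b + o)*(5*b + o)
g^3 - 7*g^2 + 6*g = g*(g - 6)*(g - 1)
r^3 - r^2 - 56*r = r*(r - 8)*(r + 7)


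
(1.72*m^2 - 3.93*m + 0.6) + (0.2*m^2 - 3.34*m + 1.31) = 1.92*m^2 - 7.27*m + 1.91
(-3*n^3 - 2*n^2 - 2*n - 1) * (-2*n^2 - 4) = 6*n^5 + 4*n^4 + 16*n^3 + 10*n^2 + 8*n + 4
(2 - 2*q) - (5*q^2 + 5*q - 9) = -5*q^2 - 7*q + 11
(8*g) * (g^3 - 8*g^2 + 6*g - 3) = 8*g^4 - 64*g^3 + 48*g^2 - 24*g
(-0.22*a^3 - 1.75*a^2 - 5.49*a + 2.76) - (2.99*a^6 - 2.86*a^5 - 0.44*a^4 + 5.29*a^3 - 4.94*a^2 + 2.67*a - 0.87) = -2.99*a^6 + 2.86*a^5 + 0.44*a^4 - 5.51*a^3 + 3.19*a^2 - 8.16*a + 3.63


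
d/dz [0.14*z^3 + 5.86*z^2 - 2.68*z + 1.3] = 0.42*z^2 + 11.72*z - 2.68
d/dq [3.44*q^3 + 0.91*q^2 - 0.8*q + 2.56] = 10.32*q^2 + 1.82*q - 0.8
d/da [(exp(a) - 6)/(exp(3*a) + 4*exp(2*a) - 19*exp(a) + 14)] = (-(exp(a) - 6)*(3*exp(2*a) + 8*exp(a) - 19) + exp(3*a) + 4*exp(2*a) - 19*exp(a) + 14)*exp(a)/(exp(3*a) + 4*exp(2*a) - 19*exp(a) + 14)^2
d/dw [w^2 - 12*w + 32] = 2*w - 12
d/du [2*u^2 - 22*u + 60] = 4*u - 22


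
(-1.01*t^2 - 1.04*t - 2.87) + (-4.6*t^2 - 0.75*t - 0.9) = -5.61*t^2 - 1.79*t - 3.77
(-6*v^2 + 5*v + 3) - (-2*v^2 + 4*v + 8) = -4*v^2 + v - 5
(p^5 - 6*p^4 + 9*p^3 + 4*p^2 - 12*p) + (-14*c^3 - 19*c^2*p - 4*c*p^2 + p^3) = -14*c^3 - 19*c^2*p - 4*c*p^2 + p^5 - 6*p^4 + 10*p^3 + 4*p^2 - 12*p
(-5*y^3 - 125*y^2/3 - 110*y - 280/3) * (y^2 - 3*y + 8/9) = -5*y^5 - 80*y^4/3 + 95*y^3/9 + 5390*y^2/27 + 1640*y/9 - 2240/27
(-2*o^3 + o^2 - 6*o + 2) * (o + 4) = -2*o^4 - 7*o^3 - 2*o^2 - 22*o + 8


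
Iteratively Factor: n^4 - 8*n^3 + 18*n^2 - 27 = (n - 3)*(n^3 - 5*n^2 + 3*n + 9) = (n - 3)^2*(n^2 - 2*n - 3) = (n - 3)^3*(n + 1)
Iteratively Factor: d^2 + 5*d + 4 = (d + 1)*(d + 4)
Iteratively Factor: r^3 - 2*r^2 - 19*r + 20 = (r - 1)*(r^2 - r - 20) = (r - 5)*(r - 1)*(r + 4)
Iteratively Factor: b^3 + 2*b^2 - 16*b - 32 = (b + 4)*(b^2 - 2*b - 8) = (b + 2)*(b + 4)*(b - 4)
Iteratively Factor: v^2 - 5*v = (v)*(v - 5)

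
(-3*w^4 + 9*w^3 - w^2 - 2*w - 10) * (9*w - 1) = -27*w^5 + 84*w^4 - 18*w^3 - 17*w^2 - 88*w + 10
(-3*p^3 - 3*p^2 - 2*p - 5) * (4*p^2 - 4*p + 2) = -12*p^5 - 2*p^3 - 18*p^2 + 16*p - 10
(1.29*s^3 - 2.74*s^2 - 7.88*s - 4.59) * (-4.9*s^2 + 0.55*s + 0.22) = -6.321*s^5 + 14.1355*s^4 + 37.3888*s^3 + 17.5542*s^2 - 4.2581*s - 1.0098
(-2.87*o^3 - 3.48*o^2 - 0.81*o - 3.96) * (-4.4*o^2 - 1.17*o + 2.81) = 12.628*o^5 + 18.6699*o^4 - 0.4291*o^3 + 8.5929*o^2 + 2.3571*o - 11.1276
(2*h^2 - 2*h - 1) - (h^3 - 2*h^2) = -h^3 + 4*h^2 - 2*h - 1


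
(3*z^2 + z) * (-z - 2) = -3*z^3 - 7*z^2 - 2*z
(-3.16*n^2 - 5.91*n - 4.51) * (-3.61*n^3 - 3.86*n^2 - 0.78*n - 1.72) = 11.4076*n^5 + 33.5327*n^4 + 41.5585*n^3 + 27.4536*n^2 + 13.683*n + 7.7572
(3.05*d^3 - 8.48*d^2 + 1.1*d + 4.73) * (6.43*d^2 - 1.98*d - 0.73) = 19.6115*d^5 - 60.5654*d^4 + 21.6369*d^3 + 34.4263*d^2 - 10.1684*d - 3.4529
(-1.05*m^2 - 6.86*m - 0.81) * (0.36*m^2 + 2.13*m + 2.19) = -0.378*m^4 - 4.7061*m^3 - 17.2029*m^2 - 16.7487*m - 1.7739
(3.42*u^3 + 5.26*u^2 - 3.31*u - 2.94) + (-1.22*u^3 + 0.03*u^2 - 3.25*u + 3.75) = 2.2*u^3 + 5.29*u^2 - 6.56*u + 0.81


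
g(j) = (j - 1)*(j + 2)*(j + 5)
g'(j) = (j - 1)*(j + 2) + (j - 1)*(j + 5) + (j + 2)*(j + 5) = 3*j^2 + 12*j + 3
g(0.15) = -9.41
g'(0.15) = 4.87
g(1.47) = 10.55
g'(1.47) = 27.12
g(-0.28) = -10.39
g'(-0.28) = -0.12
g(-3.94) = 10.16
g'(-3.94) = 2.29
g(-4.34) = 8.25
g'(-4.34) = 7.43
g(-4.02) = 9.94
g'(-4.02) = 3.24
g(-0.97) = -8.18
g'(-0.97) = -5.82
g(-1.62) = -3.37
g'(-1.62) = -8.57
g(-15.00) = -2080.00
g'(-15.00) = 498.00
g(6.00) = 440.00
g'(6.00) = 183.00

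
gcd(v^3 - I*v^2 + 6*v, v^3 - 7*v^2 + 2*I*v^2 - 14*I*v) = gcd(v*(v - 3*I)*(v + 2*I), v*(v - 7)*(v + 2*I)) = v^2 + 2*I*v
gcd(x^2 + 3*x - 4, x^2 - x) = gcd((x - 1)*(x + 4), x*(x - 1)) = x - 1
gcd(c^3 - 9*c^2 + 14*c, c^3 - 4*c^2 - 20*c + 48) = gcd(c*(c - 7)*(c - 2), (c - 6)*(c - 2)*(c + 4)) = c - 2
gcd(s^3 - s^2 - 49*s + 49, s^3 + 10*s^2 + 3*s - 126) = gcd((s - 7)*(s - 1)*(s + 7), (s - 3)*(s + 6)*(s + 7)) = s + 7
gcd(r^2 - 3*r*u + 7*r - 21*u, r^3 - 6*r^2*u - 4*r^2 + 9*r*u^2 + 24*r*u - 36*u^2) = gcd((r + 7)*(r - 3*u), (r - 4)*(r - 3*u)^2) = r - 3*u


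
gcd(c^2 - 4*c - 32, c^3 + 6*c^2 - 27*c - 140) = c + 4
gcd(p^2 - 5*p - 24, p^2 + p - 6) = p + 3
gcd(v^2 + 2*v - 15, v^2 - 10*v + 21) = v - 3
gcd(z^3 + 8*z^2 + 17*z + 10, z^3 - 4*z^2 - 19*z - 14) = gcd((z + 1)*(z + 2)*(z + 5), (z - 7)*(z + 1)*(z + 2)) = z^2 + 3*z + 2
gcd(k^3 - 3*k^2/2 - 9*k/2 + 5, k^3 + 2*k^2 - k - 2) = k^2 + k - 2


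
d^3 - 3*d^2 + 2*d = d*(d - 2)*(d - 1)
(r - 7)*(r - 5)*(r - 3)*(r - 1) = r^4 - 16*r^3 + 86*r^2 - 176*r + 105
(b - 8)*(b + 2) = b^2 - 6*b - 16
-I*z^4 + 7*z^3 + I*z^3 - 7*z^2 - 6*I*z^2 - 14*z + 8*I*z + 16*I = (z - 2)*(z - I)*(z + 8*I)*(-I*z - I)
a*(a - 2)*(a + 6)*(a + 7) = a^4 + 11*a^3 + 16*a^2 - 84*a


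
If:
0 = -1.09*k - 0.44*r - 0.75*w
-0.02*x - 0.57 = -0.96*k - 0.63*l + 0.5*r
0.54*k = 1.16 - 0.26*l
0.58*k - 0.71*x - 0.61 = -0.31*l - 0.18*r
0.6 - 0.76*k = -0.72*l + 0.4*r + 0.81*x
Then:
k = 0.15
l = 4.14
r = 4.29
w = -2.74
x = 2.16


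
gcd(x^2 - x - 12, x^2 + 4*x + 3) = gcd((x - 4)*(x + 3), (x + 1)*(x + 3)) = x + 3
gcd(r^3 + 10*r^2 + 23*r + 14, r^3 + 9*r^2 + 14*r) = r^2 + 9*r + 14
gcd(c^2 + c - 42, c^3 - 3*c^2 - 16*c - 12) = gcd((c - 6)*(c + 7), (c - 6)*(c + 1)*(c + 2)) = c - 6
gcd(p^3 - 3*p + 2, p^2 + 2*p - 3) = p - 1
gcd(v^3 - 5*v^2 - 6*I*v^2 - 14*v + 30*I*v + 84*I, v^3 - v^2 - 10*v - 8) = v + 2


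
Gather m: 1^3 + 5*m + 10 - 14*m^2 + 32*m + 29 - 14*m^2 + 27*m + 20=-28*m^2 + 64*m + 60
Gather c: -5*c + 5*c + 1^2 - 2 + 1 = 0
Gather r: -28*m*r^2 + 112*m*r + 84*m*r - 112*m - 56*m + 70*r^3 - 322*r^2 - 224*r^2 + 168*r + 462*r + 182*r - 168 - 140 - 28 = -168*m + 70*r^3 + r^2*(-28*m - 546) + r*(196*m + 812) - 336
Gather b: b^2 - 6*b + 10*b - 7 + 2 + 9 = b^2 + 4*b + 4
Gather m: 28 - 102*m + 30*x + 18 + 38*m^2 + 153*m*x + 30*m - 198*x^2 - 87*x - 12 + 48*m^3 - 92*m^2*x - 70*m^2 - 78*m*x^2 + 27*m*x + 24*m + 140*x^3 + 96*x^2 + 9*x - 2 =48*m^3 + m^2*(-92*x - 32) + m*(-78*x^2 + 180*x - 48) + 140*x^3 - 102*x^2 - 48*x + 32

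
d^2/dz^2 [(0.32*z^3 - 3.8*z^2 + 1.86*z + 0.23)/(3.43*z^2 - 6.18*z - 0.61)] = (3.5527136788005e-15*z^5 - 91.5526040000001*z^3 - 24.2308620000001*z^2 - 5.18791199999998*z + 1.679346)/(40.353607*z^6 - 218.121246*z^5 + 371.470029*z^4 - 158.446548*z^3 - 66.063183*z^2 - 6.898734*z - 0.226981)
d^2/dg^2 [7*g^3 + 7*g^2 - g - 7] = 42*g + 14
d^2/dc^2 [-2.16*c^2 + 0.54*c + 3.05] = -4.32000000000000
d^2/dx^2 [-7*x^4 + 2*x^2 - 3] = 4 - 84*x^2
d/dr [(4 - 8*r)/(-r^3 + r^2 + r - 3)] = 4*(-4*r^3 + 5*r^2 - 2*r + 5)/(r^6 - 2*r^5 - r^4 + 8*r^3 - 5*r^2 - 6*r + 9)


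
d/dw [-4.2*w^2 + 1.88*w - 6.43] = 1.88 - 8.4*w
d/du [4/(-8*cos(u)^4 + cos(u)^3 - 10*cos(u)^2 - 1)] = 4*(-32*cos(u)^2 + 3*cos(u) - 20)*sin(u)*cos(u)/(8*cos(u)^4 - cos(u)^3 + 10*cos(u)^2 + 1)^2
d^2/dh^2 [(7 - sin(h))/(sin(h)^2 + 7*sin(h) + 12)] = (sin(h)^5 - 35*sin(h)^4 - 221*sin(h)^3 - 49*sin(h)^2 + 1098*sin(h) + 686)/(sin(h)^2 + 7*sin(h) + 12)^3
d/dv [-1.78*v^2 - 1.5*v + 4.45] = -3.56*v - 1.5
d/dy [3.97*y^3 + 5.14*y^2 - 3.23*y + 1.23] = 11.91*y^2 + 10.28*y - 3.23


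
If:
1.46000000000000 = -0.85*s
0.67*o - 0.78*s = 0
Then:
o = -2.00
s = -1.72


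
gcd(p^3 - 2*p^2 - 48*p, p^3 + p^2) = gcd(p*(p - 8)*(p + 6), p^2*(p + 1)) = p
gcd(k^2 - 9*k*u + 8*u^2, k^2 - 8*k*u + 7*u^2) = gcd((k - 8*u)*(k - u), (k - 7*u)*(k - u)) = -k + u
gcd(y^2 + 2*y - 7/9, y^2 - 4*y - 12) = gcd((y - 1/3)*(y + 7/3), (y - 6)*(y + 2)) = 1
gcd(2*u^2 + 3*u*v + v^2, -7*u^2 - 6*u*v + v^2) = u + v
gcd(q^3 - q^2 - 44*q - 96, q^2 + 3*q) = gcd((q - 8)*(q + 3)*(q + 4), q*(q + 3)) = q + 3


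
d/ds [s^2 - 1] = 2*s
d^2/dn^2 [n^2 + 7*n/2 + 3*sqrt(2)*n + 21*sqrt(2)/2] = 2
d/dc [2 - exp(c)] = -exp(c)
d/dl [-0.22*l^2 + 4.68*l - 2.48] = 4.68 - 0.44*l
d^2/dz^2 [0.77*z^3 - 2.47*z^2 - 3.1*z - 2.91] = 4.62*z - 4.94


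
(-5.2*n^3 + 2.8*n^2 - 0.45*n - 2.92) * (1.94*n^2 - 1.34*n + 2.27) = -10.088*n^5 + 12.4*n^4 - 16.429*n^3 + 1.2942*n^2 + 2.8913*n - 6.6284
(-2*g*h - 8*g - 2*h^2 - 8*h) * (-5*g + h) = 10*g^2*h + 40*g^2 + 8*g*h^2 + 32*g*h - 2*h^3 - 8*h^2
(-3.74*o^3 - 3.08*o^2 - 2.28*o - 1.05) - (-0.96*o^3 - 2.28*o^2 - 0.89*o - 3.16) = -2.78*o^3 - 0.8*o^2 - 1.39*o + 2.11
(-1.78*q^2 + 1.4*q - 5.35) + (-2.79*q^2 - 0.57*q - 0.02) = -4.57*q^2 + 0.83*q - 5.37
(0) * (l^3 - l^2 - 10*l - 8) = 0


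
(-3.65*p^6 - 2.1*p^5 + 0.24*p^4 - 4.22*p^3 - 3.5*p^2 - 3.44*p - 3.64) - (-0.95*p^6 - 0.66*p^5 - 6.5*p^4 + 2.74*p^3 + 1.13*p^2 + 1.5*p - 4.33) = -2.7*p^6 - 1.44*p^5 + 6.74*p^4 - 6.96*p^3 - 4.63*p^2 - 4.94*p + 0.69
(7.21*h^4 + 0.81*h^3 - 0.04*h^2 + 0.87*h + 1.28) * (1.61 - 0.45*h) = -3.2445*h^5 + 11.2436*h^4 + 1.3221*h^3 - 0.4559*h^2 + 0.8247*h + 2.0608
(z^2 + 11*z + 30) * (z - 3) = z^3 + 8*z^2 - 3*z - 90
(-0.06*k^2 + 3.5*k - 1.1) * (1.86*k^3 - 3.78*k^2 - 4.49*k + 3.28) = -0.1116*k^5 + 6.7368*k^4 - 15.0066*k^3 - 11.7538*k^2 + 16.419*k - 3.608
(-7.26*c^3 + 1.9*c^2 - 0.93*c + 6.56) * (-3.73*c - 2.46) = 27.0798*c^4 + 10.7726*c^3 - 1.2051*c^2 - 22.181*c - 16.1376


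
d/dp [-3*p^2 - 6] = -6*p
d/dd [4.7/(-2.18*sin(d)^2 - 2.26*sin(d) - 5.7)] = (20.492*sin(d) + 10.622)*cos(d)/(2.18*sin(d)^2 + 2.26*sin(d) + 5.7)^2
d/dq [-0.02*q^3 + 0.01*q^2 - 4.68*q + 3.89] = -0.06*q^2 + 0.02*q - 4.68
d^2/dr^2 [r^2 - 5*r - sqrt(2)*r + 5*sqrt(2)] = 2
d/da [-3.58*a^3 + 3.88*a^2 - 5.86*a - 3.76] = -10.74*a^2 + 7.76*a - 5.86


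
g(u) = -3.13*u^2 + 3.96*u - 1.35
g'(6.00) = -33.60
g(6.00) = -90.27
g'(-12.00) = 79.08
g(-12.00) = -499.59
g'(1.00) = -2.30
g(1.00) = -0.52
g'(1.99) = -8.50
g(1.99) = -5.86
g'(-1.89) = 15.79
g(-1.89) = -20.02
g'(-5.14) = 36.14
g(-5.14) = -104.40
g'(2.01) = -8.62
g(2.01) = -6.04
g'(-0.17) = 5.02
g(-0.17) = -2.11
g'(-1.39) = 12.66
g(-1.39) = -12.90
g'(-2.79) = 21.43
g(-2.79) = -36.76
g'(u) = 3.96 - 6.26*u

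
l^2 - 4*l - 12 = (l - 6)*(l + 2)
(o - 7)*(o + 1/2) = o^2 - 13*o/2 - 7/2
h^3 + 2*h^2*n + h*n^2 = h*(h + n)^2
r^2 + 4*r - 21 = (r - 3)*(r + 7)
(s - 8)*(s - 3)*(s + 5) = s^3 - 6*s^2 - 31*s + 120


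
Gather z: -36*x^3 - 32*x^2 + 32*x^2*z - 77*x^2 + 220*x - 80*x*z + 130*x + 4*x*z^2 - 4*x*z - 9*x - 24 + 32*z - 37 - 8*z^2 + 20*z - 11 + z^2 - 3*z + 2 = -36*x^3 - 109*x^2 + 341*x + z^2*(4*x - 7) + z*(32*x^2 - 84*x + 49) - 70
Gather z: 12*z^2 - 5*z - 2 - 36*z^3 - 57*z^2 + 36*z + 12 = -36*z^3 - 45*z^2 + 31*z + 10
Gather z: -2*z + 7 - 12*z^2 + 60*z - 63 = -12*z^2 + 58*z - 56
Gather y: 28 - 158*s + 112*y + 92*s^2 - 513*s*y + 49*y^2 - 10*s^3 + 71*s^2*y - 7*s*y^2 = -10*s^3 + 92*s^2 - 158*s + y^2*(49 - 7*s) + y*(71*s^2 - 513*s + 112) + 28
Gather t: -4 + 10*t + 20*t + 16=30*t + 12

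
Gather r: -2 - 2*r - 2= -2*r - 4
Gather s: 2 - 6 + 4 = 0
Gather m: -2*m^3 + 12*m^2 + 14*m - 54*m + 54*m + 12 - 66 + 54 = -2*m^3 + 12*m^2 + 14*m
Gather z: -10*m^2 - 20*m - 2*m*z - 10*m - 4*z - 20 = -10*m^2 - 30*m + z*(-2*m - 4) - 20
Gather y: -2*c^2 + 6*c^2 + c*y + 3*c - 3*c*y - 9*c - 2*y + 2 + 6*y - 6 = 4*c^2 - 6*c + y*(4 - 2*c) - 4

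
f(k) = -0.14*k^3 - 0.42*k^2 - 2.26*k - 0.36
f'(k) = -0.42*k^2 - 0.84*k - 2.26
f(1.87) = -6.97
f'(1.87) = -5.30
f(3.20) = -16.48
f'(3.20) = -9.25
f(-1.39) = 2.35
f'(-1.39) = -1.90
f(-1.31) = 2.19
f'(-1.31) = -1.88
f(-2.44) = 4.69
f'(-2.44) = -2.71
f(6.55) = -72.52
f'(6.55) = -25.78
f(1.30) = -4.32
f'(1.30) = -4.06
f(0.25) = -0.95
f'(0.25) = -2.50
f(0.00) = -0.36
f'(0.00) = -2.26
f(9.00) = -156.78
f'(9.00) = -43.84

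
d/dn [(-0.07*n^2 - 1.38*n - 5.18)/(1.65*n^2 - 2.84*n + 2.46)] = (2.4758*n^2 + 16.7496*n - 18.106)/(2.7225*n^4 - 9.372*n^3 + 16.1836*n^2 - 13.9728*n + 6.0516)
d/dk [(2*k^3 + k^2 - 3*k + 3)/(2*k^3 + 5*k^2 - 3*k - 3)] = 2*(4*k^4 - 12*k^2 - 18*k + 9)/(4*k^6 + 20*k^5 + 13*k^4 - 42*k^3 - 21*k^2 + 18*k + 9)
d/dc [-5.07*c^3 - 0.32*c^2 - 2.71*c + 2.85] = -15.21*c^2 - 0.64*c - 2.71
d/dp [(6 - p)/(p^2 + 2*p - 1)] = (-p^2 - 2*p + 2*(p - 6)*(p + 1) + 1)/(p^2 + 2*p - 1)^2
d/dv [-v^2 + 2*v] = 2 - 2*v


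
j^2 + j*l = j*(j + l)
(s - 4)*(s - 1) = s^2 - 5*s + 4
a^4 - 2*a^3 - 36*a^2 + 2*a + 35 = (a - 7)*(a - 1)*(a + 1)*(a + 5)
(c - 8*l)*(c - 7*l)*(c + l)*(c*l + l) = c^4*l - 14*c^3*l^2 + c^3*l + 41*c^2*l^3 - 14*c^2*l^2 + 56*c*l^4 + 41*c*l^3 + 56*l^4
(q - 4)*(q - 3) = q^2 - 7*q + 12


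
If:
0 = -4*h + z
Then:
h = z/4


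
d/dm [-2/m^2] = 4/m^3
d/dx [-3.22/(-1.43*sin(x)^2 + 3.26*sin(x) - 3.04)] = (10.4972 - 9.2092*sin(x))*cos(x)/(1.43*sin(x)^2 - 3.26*sin(x) + 3.04)^2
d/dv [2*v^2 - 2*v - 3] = 4*v - 2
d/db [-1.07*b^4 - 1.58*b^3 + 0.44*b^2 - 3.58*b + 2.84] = -4.28*b^3 - 4.74*b^2 + 0.88*b - 3.58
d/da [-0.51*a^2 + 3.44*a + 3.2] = 3.44 - 1.02*a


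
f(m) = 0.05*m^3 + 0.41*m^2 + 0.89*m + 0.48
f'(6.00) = 11.21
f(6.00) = 31.38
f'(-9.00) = 5.66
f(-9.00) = -10.77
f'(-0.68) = 0.40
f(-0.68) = 0.05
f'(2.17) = 3.38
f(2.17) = 4.85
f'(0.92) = 1.77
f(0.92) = 1.68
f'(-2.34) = -0.21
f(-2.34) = 0.00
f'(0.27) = 1.12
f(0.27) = 0.75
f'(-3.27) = -0.19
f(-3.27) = 0.21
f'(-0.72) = 0.38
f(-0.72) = 0.03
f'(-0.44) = 0.56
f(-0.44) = 0.16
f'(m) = 0.15*m^2 + 0.82*m + 0.89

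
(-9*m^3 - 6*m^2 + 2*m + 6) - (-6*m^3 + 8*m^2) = -3*m^3 - 14*m^2 + 2*m + 6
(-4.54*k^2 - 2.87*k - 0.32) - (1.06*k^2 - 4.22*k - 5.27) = -5.6*k^2 + 1.35*k + 4.95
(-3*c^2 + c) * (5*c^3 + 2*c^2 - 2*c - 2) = -15*c^5 - c^4 + 8*c^3 + 4*c^2 - 2*c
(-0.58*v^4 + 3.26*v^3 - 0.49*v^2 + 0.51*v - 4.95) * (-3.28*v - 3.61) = 1.9024*v^5 - 8.599*v^4 - 10.1614*v^3 + 0.0961000000000001*v^2 + 14.3949*v + 17.8695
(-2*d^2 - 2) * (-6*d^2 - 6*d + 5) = 12*d^4 + 12*d^3 + 2*d^2 + 12*d - 10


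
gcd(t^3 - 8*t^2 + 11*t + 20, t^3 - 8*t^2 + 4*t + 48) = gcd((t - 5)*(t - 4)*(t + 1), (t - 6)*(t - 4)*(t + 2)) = t - 4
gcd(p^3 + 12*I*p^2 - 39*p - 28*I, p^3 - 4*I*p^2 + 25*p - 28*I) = p + 4*I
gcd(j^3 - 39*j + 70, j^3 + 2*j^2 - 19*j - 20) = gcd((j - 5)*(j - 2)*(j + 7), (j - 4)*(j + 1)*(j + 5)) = 1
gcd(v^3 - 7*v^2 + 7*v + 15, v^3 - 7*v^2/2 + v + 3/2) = v - 3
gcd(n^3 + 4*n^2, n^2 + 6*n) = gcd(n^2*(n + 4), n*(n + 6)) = n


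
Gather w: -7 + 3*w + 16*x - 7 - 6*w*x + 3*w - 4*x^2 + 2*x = w*(6 - 6*x) - 4*x^2 + 18*x - 14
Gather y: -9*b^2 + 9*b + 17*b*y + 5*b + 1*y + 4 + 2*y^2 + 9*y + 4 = -9*b^2 + 14*b + 2*y^2 + y*(17*b + 10) + 8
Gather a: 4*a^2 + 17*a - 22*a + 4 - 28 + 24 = 4*a^2 - 5*a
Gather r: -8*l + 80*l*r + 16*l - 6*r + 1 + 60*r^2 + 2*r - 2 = 8*l + 60*r^2 + r*(80*l - 4) - 1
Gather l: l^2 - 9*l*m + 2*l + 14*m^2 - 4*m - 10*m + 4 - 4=l^2 + l*(2 - 9*m) + 14*m^2 - 14*m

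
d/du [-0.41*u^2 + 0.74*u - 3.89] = 0.74 - 0.82*u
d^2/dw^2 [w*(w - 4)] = 2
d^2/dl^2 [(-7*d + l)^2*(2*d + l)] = -24*d + 6*l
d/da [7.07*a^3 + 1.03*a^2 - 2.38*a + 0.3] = 21.21*a^2 + 2.06*a - 2.38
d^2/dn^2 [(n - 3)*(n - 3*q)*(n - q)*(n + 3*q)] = 12*n^2 - 6*n*q - 18*n - 18*q^2 + 6*q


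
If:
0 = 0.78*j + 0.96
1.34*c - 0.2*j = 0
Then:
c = -0.18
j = -1.23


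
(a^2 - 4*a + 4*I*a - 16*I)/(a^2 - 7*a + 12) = (a + 4*I)/(a - 3)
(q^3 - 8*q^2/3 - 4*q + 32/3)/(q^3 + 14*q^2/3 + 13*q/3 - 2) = (3*q^2 - 14*q + 16)/(3*q^2 + 8*q - 3)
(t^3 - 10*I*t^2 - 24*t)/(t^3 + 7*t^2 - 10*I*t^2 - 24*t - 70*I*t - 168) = t/(t + 7)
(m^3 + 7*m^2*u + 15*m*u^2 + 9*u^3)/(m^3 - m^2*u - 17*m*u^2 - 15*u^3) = (-m - 3*u)/(-m + 5*u)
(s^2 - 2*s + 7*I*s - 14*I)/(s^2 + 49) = (s - 2)/(s - 7*I)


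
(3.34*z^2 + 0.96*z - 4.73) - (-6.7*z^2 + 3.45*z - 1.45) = 10.04*z^2 - 2.49*z - 3.28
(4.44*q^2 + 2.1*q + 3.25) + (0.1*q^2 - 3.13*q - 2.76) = 4.54*q^2 - 1.03*q + 0.49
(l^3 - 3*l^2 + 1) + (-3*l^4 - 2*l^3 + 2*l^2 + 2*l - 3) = -3*l^4 - l^3 - l^2 + 2*l - 2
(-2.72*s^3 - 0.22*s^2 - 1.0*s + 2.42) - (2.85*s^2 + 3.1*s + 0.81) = -2.72*s^3 - 3.07*s^2 - 4.1*s + 1.61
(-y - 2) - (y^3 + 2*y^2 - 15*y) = -y^3 - 2*y^2 + 14*y - 2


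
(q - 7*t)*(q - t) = q^2 - 8*q*t + 7*t^2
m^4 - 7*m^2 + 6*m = m*(m - 2)*(m - 1)*(m + 3)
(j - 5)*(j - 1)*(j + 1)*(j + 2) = j^4 - 3*j^3 - 11*j^2 + 3*j + 10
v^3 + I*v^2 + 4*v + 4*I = (v - 2*I)*(v + I)*(v + 2*I)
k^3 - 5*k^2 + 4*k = k*(k - 4)*(k - 1)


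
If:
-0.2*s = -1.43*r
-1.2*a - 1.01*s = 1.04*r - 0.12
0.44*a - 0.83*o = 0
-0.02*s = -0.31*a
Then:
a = 0.01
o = 0.00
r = 0.01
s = 0.10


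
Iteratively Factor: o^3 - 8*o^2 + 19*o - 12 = (o - 3)*(o^2 - 5*o + 4) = (o - 3)*(o - 1)*(o - 4)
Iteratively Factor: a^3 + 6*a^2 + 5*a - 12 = (a + 3)*(a^2 + 3*a - 4) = (a - 1)*(a + 3)*(a + 4)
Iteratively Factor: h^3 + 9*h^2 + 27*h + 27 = (h + 3)*(h^2 + 6*h + 9) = (h + 3)^2*(h + 3)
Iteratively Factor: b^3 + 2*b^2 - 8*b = (b - 2)*(b^2 + 4*b) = b*(b - 2)*(b + 4)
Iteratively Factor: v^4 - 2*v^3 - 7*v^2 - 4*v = (v)*(v^3 - 2*v^2 - 7*v - 4) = v*(v + 1)*(v^2 - 3*v - 4) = v*(v - 4)*(v + 1)*(v + 1)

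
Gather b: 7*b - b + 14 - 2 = 6*b + 12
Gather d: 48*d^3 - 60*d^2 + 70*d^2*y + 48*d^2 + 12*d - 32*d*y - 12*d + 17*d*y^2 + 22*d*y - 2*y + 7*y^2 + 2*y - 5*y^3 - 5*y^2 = 48*d^3 + d^2*(70*y - 12) + d*(17*y^2 - 10*y) - 5*y^3 + 2*y^2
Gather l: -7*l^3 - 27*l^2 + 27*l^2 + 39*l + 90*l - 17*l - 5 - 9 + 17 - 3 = -7*l^3 + 112*l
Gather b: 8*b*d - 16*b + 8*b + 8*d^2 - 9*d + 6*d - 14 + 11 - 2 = b*(8*d - 8) + 8*d^2 - 3*d - 5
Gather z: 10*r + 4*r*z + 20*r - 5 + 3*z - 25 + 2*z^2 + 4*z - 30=30*r + 2*z^2 + z*(4*r + 7) - 60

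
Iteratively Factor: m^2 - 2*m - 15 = (m - 5)*(m + 3)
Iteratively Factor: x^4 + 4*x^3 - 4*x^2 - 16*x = (x + 2)*(x^3 + 2*x^2 - 8*x) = (x + 2)*(x + 4)*(x^2 - 2*x) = x*(x + 2)*(x + 4)*(x - 2)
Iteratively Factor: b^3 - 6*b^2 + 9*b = (b - 3)*(b^2 - 3*b) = (b - 3)^2*(b)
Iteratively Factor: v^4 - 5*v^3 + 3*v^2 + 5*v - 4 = (v - 1)*(v^3 - 4*v^2 - v + 4) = (v - 1)*(v + 1)*(v^2 - 5*v + 4) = (v - 1)^2*(v + 1)*(v - 4)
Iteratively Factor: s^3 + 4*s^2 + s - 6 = (s + 2)*(s^2 + 2*s - 3) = (s - 1)*(s + 2)*(s + 3)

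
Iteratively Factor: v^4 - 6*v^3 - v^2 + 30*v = (v)*(v^3 - 6*v^2 - v + 30) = v*(v - 3)*(v^2 - 3*v - 10) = v*(v - 3)*(v + 2)*(v - 5)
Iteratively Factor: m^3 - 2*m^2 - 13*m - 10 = (m - 5)*(m^2 + 3*m + 2) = (m - 5)*(m + 2)*(m + 1)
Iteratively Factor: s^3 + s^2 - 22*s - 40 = (s + 4)*(s^2 - 3*s - 10) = (s - 5)*(s + 4)*(s + 2)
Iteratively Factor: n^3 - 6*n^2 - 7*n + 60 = (n - 5)*(n^2 - n - 12) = (n - 5)*(n + 3)*(n - 4)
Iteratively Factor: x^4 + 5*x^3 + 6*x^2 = (x + 3)*(x^3 + 2*x^2) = (x + 2)*(x + 3)*(x^2) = x*(x + 2)*(x + 3)*(x)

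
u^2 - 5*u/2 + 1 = (u - 2)*(u - 1/2)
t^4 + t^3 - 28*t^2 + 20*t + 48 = (t - 4)*(t - 2)*(t + 1)*(t + 6)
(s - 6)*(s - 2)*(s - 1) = s^3 - 9*s^2 + 20*s - 12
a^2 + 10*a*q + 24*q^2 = (a + 4*q)*(a + 6*q)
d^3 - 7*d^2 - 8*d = d*(d - 8)*(d + 1)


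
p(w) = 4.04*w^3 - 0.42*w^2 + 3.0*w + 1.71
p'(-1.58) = 34.58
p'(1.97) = 48.38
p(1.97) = 36.88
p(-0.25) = 0.87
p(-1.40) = -14.40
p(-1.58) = -20.01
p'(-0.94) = 14.50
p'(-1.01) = 16.21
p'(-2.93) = 109.51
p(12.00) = 6958.35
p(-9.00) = -3004.47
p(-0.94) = -4.84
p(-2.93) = -112.31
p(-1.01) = -5.91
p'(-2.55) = 83.95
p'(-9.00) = 992.28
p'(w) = 12.12*w^2 - 0.84*w + 3.0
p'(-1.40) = 27.93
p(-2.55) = -75.66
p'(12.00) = 1738.20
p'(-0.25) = 3.97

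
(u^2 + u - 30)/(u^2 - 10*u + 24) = (u^2 + u - 30)/(u^2 - 10*u + 24)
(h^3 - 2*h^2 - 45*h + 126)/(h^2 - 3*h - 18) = (h^2 + 4*h - 21)/(h + 3)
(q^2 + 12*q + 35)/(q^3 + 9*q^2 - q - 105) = 1/(q - 3)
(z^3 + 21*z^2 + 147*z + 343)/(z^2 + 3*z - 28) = (z^2 + 14*z + 49)/(z - 4)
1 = 1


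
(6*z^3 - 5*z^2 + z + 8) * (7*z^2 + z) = 42*z^5 - 29*z^4 + 2*z^3 + 57*z^2 + 8*z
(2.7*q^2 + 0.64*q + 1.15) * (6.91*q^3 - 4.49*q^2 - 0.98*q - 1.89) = 18.657*q^5 - 7.7006*q^4 + 2.4269*q^3 - 10.8937*q^2 - 2.3366*q - 2.1735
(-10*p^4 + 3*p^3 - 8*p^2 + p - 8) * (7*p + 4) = -70*p^5 - 19*p^4 - 44*p^3 - 25*p^2 - 52*p - 32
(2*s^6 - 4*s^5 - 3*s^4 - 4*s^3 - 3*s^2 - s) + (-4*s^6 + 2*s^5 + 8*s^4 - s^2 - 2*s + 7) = -2*s^6 - 2*s^5 + 5*s^4 - 4*s^3 - 4*s^2 - 3*s + 7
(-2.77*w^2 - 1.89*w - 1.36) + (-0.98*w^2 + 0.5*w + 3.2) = -3.75*w^2 - 1.39*w + 1.84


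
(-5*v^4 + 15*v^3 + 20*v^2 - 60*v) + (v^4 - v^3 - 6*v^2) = -4*v^4 + 14*v^3 + 14*v^2 - 60*v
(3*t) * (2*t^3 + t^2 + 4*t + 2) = 6*t^4 + 3*t^3 + 12*t^2 + 6*t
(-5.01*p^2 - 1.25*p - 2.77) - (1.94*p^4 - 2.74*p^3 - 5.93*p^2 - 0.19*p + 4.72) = -1.94*p^4 + 2.74*p^3 + 0.92*p^2 - 1.06*p - 7.49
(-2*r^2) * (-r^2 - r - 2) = 2*r^4 + 2*r^3 + 4*r^2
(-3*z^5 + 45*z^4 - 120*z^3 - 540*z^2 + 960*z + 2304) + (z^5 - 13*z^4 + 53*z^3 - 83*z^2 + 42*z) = -2*z^5 + 32*z^4 - 67*z^3 - 623*z^2 + 1002*z + 2304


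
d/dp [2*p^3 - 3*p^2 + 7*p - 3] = 6*p^2 - 6*p + 7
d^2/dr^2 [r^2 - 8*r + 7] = 2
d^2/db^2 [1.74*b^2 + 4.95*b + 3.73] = 3.48000000000000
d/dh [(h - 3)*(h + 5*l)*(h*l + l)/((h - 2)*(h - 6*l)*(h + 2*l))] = l*(-(h - 3)*(h - 2)*(h + 1)*(h - 6*l)*(h + 5*l) - (h - 3)*(h - 2)*(h + 1)*(h + 2*l)*(h + 5*l) - (h - 3)*(h + 1)*(h - 6*l)*(h + 2*l)*(h + 5*l) + (h - 2)*(h - 6*l)*(h + 2*l)*((h - 3)*(h + 1) + (h - 3)*(h + 5*l) + (h + 1)*(h + 5*l)))/((h - 2)^2*(h - 6*l)^2*(h + 2*l)^2)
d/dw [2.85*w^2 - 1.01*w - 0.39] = 5.7*w - 1.01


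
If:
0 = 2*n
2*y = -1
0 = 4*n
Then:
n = 0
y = -1/2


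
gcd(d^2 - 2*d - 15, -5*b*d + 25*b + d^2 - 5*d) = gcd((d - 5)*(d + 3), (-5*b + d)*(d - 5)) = d - 5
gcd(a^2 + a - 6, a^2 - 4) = a - 2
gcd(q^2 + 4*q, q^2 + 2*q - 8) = q + 4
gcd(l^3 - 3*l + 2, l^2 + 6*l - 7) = l - 1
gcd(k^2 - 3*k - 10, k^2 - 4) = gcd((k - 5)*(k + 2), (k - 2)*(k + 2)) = k + 2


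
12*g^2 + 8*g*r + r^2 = (2*g + r)*(6*g + r)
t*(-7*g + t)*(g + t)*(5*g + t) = -35*g^3*t - 37*g^2*t^2 - g*t^3 + t^4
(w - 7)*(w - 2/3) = w^2 - 23*w/3 + 14/3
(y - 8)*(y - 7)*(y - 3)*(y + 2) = y^4 - 16*y^3 + 65*y^2 + 34*y - 336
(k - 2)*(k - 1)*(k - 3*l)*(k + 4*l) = k^4 + k^3*l - 3*k^3 - 12*k^2*l^2 - 3*k^2*l + 2*k^2 + 36*k*l^2 + 2*k*l - 24*l^2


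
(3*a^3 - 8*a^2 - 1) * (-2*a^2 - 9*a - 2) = -6*a^5 - 11*a^4 + 66*a^3 + 18*a^2 + 9*a + 2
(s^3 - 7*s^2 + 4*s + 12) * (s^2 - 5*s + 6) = s^5 - 12*s^4 + 45*s^3 - 50*s^2 - 36*s + 72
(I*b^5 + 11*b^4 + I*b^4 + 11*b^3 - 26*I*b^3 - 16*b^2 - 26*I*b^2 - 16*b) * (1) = I*b^5 + 11*b^4 + I*b^4 + 11*b^3 - 26*I*b^3 - 16*b^2 - 26*I*b^2 - 16*b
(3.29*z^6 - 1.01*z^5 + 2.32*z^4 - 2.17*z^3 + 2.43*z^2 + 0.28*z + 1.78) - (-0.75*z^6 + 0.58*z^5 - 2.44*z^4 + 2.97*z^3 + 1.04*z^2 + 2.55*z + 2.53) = 4.04*z^6 - 1.59*z^5 + 4.76*z^4 - 5.14*z^3 + 1.39*z^2 - 2.27*z - 0.75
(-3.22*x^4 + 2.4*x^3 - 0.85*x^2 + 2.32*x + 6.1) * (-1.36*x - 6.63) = 4.3792*x^5 + 18.0846*x^4 - 14.756*x^3 + 2.4803*x^2 - 23.6776*x - 40.443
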